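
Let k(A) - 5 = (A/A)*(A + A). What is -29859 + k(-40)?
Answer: -29934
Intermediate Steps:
k(A) = 5 + 2*A (k(A) = 5 + (A/A)*(A + A) = 5 + 1*(2*A) = 5 + 2*A)
-29859 + k(-40) = -29859 + (5 + 2*(-40)) = -29859 + (5 - 80) = -29859 - 75 = -29934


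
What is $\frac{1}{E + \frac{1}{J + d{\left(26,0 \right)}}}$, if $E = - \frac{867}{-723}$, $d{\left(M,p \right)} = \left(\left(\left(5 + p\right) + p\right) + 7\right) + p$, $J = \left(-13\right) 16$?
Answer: $\frac{47236}{56403} \approx 0.83747$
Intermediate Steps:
$J = -208$
$d{\left(M,p \right)} = 12 + 3 p$ ($d{\left(M,p \right)} = \left(\left(5 + 2 p\right) + 7\right) + p = \left(12 + 2 p\right) + p = 12 + 3 p$)
$E = \frac{289}{241}$ ($E = \left(-867\right) \left(- \frac{1}{723}\right) = \frac{289}{241} \approx 1.1992$)
$\frac{1}{E + \frac{1}{J + d{\left(26,0 \right)}}} = \frac{1}{\frac{289}{241} + \frac{1}{-208 + \left(12 + 3 \cdot 0\right)}} = \frac{1}{\frac{289}{241} + \frac{1}{-208 + \left(12 + 0\right)}} = \frac{1}{\frac{289}{241} + \frac{1}{-208 + 12}} = \frac{1}{\frac{289}{241} + \frac{1}{-196}} = \frac{1}{\frac{289}{241} - \frac{1}{196}} = \frac{1}{\frac{56403}{47236}} = \frac{47236}{56403}$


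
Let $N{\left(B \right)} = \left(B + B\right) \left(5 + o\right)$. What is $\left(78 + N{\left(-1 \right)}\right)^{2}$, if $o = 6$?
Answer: $3136$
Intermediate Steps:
$N{\left(B \right)} = 22 B$ ($N{\left(B \right)} = \left(B + B\right) \left(5 + 6\right) = 2 B 11 = 22 B$)
$\left(78 + N{\left(-1 \right)}\right)^{2} = \left(78 + 22 \left(-1\right)\right)^{2} = \left(78 - 22\right)^{2} = 56^{2} = 3136$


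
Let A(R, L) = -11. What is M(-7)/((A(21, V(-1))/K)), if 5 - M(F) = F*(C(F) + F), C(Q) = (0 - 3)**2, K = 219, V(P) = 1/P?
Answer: -4161/11 ≈ -378.27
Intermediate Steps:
C(Q) = 9 (C(Q) = (-3)**2 = 9)
M(F) = 5 - F*(9 + F)
M(-7)/((A(21, V(-1))/K)) = (5 - 1*(-7)**2 - 9*(-7))/((-11/219)) = (5 - 1*49 + 63)/((-11*1/219)) = (5 - 49 + 63)/(-11/219) = 19*(-219/11) = -4161/11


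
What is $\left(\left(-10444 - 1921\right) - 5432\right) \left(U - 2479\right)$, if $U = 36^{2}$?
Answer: $21053851$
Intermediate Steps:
$U = 1296$
$\left(\left(-10444 - 1921\right) - 5432\right) \left(U - 2479\right) = \left(\left(-10444 - 1921\right) - 5432\right) \left(1296 - 2479\right) = \left(\left(-10444 - 1921\right) - 5432\right) \left(-1183\right) = \left(-12365 - 5432\right) \left(-1183\right) = \left(-17797\right) \left(-1183\right) = 21053851$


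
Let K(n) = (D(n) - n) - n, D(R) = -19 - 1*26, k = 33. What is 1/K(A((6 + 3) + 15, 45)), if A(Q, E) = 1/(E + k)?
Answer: -39/1756 ≈ -0.022210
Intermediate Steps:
D(R) = -45 (D(R) = -19 - 26 = -45)
A(Q, E) = 1/(33 + E) (A(Q, E) = 1/(E + 33) = 1/(33 + E))
K(n) = -45 - 2*n (K(n) = (-45 - n) - n = -45 - 2*n)
1/K(A((6 + 3) + 15, 45)) = 1/(-45 - 2/(33 + 45)) = 1/(-45 - 2/78) = 1/(-45 - 2*1/78) = 1/(-45 - 1/39) = 1/(-1756/39) = -39/1756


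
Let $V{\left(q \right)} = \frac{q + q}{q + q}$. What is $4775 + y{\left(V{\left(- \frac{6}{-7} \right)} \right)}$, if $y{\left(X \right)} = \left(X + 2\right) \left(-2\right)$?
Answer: $4769$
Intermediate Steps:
$V{\left(q \right)} = 1$ ($V{\left(q \right)} = \frac{2 q}{2 q} = 2 q \frac{1}{2 q} = 1$)
$y{\left(X \right)} = -4 - 2 X$ ($y{\left(X \right)} = \left(2 + X\right) \left(-2\right) = -4 - 2 X$)
$4775 + y{\left(V{\left(- \frac{6}{-7} \right)} \right)} = 4775 - 6 = 4769$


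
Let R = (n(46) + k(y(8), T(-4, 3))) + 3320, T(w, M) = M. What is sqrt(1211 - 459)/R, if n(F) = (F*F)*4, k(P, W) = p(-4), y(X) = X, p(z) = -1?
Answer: 4*sqrt(47)/11783 ≈ 0.0023273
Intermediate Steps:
k(P, W) = -1
n(F) = 4*F**2 (n(F) = F**2*4 = 4*F**2)
R = 11783 (R = (4*46**2 - 1) + 3320 = (4*2116 - 1) + 3320 = (8464 - 1) + 3320 = 8463 + 3320 = 11783)
sqrt(1211 - 459)/R = sqrt(1211 - 459)/11783 = sqrt(752)*(1/11783) = (4*sqrt(47))*(1/11783) = 4*sqrt(47)/11783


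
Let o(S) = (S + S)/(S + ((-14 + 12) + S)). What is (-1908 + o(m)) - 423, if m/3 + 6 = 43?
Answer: -256299/110 ≈ -2330.0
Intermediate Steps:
m = 111 (m = -18 + 3*43 = -18 + 129 = 111)
o(S) = 2*S/(-2 + 2*S) (o(S) = (2*S)/(S + (-2 + S)) = (2*S)/(-2 + 2*S) = 2*S/(-2 + 2*S))
(-1908 + o(m)) - 423 = (-1908 + 111/(-1 + 111)) - 423 = (-1908 + 111/110) - 423 = -209769/110 - 423 = -256299/110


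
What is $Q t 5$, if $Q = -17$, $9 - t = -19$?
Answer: $-2380$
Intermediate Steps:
$t = 28$ ($t = 9 - -19 = 9 + 19 = 28$)
$Q t 5 = \left(-17\right) 28 \cdot 5 = \left(-476\right) 5 = -2380$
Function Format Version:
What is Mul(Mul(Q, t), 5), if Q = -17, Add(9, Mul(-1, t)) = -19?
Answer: -2380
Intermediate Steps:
t = 28 (t = Add(9, Mul(-1, -19)) = Add(9, 19) = 28)
Mul(Mul(Q, t), 5) = Mul(Mul(-17, 28), 5) = Mul(-476, 5) = -2380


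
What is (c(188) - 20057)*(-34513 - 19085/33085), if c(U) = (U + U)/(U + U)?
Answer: 4580315834928/6617 ≈ 6.9220e+8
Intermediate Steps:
c(U) = 1 (c(U) = (2*U)/((2*U)) = (2*U)*(1/(2*U)) = 1)
(c(188) - 20057)*(-34513 - 19085/33085) = (1 - 20057)*(-34513 - 19085/33085) = -20056*(-34513 - 19085*1/33085) = -20056*(-34513 - 3817/6617) = -20056*(-228376338/6617) = 4580315834928/6617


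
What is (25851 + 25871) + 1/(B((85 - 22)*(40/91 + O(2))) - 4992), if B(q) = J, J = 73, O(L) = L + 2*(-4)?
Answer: 254420517/4919 ≈ 51722.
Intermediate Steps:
O(L) = -8 + L (O(L) = L - 8 = -8 + L)
B(q) = 73
(25851 + 25871) + 1/(B((85 - 22)*(40/91 + O(2))) - 4992) = (25851 + 25871) + 1/(73 - 4992) = 51722 + 1/(-4919) = 51722 - 1/4919 = 254420517/4919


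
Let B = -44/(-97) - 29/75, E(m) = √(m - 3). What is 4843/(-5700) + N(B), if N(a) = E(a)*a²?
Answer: -4843/5700 + 237169*I*√6209358/77006784375 ≈ -0.84965 + 0.0076745*I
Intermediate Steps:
E(m) = √(-3 + m)
B = 487/7275 (B = -44*(-1/97) - 29*1/75 = 44/97 - 29/75 = 487/7275 ≈ 0.066942)
N(a) = a²*√(-3 + a) (N(a) = √(-3 + a)*a² = a²*√(-3 + a))
4843/(-5700) + N(B) = 4843/(-5700) + (487/7275)²*√(-3 + 487/7275) = 4843*(-1/5700) + 237169*√(-21338/7275)/52925625 = -4843/5700 + 237169*(I*√6209358/1455)/52925625 = -4843/5700 + 237169*I*√6209358/77006784375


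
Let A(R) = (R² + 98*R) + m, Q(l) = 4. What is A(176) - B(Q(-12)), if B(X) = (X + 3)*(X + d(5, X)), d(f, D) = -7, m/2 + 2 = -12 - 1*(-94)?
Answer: 48405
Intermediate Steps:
m = 160 (m = -4 + 2*(-12 - 1*(-94)) = -4 + 2*(-12 + 94) = -4 + 2*82 = -4 + 164 = 160)
B(X) = (-7 + X)*(3 + X) (B(X) = (X + 3)*(X - 7) = (3 + X)*(-7 + X) = (-7 + X)*(3 + X))
A(R) = 160 + R² + 98*R (A(R) = (R² + 98*R) + 160 = 160 + R² + 98*R)
A(176) - B(Q(-12)) = (160 + 176² + 98*176) - (-21 + 4² - 4*4) = (160 + 30976 + 17248) - (-21 + 16 - 16) = 48384 - 1*(-21) = 48384 + 21 = 48405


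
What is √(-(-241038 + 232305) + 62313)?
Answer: 3*√7894 ≈ 266.54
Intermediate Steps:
√(-(-241038 + 232305) + 62313) = √(-1*(-8733) + 62313) = √(8733 + 62313) = √71046 = 3*√7894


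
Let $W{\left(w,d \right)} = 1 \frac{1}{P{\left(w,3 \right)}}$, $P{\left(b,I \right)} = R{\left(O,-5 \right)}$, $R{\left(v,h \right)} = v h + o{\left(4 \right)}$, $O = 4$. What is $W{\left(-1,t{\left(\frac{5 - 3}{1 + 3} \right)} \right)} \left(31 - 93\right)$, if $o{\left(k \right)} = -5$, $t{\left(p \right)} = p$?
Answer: $\frac{62}{25} \approx 2.48$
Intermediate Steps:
$R{\left(v,h \right)} = -5 + h v$ ($R{\left(v,h \right)} = v h - 5 = h v - 5 = -5 + h v$)
$P{\left(b,I \right)} = -25$ ($P{\left(b,I \right)} = -5 - 20 = -25$)
$W{\left(w,d \right)} = - \frac{1}{25}$ ($W{\left(w,d \right)} = 1 \frac{1}{-25} = 1 \left(- \frac{1}{25}\right) = - \frac{1}{25}$)
$W{\left(-1,t{\left(\frac{5 - 3}{1 + 3} \right)} \right)} \left(31 - 93\right) = - \frac{31 - 93}{25} = \left(- \frac{1}{25}\right) \left(-62\right) = \frac{62}{25}$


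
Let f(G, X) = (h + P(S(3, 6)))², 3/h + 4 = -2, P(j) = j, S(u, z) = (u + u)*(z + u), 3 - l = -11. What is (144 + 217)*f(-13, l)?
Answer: 4133089/4 ≈ 1.0333e+6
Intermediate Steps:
l = 14 (l = 3 - 1*(-11) = 3 + 11 = 14)
S(u, z) = 2*u*(u + z) (S(u, z) = (2*u)*(u + z) = 2*u*(u + z))
h = -½ (h = 3/(-4 - 2) = 3/(-6) = 3*(-⅙) = -½ ≈ -0.50000)
f(G, X) = 11449/4 (f(G, X) = (-½ + 2*3*(3 + 6))² = (-½ + 2*3*9)² = (-½ + 54)² = (107/2)² = 11449/4)
(144 + 217)*f(-13, l) = (144 + 217)*(11449/4) = 361*(11449/4) = 4133089/4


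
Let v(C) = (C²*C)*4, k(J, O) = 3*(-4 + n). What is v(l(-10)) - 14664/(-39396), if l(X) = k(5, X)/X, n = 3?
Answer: 394141/820750 ≈ 0.48022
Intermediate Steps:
k(J, O) = -3 (k(J, O) = 3*(-4 + 3) = 3*(-1) = -3)
l(X) = -3/X
v(C) = 4*C³ (v(C) = C³*4 = 4*C³)
v(l(-10)) - 14664/(-39396) = 4*(-3/(-10))³ - 14664/(-39396) = 4*(-3*(-⅒))³ - 14664*(-1)/39396 = 4*(3/10)³ - 1*(-1222/3283) = 4*(27/1000) + 1222/3283 = 27/250 + 1222/3283 = 394141/820750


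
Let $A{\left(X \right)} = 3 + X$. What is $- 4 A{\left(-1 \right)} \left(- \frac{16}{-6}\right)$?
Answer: $- \frac{64}{3} \approx -21.333$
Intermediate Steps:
$- 4 A{\left(-1 \right)} \left(- \frac{16}{-6}\right) = - 4 \left(3 - 1\right) \left(- \frac{16}{-6}\right) = \left(-4\right) 2 \left(\left(-16\right) \left(- \frac{1}{6}\right)\right) = \left(-8\right) \frac{8}{3} = - \frac{64}{3}$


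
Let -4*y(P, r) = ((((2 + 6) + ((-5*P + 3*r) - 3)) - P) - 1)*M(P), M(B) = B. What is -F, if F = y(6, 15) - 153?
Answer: 345/2 ≈ 172.50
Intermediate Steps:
y(P, r) = -P*(4 - 6*P + 3*r)/4 (y(P, r) = -((((2 + 6) + ((-5*P + 3*r) - 3)) - P) - 1)*P/4 = -(((8 + (-3 - 5*P + 3*r)) - P) - 1)*P/4 = -(((5 - 5*P + 3*r) - P) - 1)*P/4 = -((5 - 6*P + 3*r) - 1)*P/4 = -(4 - 6*P + 3*r)*P/4 = -P*(4 - 6*P + 3*r)/4)
F = -345/2 (F = (1/4)*6*(-4 - 3*15 + 6*6) - 153 = (1/4)*6*(-4 - 45 + 36) - 153 = (1/4)*6*(-13) - 153 = -39/2 - 153 = -345/2 ≈ -172.50)
-F = -1*(-345/2) = 345/2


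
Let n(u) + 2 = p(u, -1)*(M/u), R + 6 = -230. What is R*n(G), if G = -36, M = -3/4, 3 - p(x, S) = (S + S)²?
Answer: 5723/12 ≈ 476.92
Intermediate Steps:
R = -236 (R = -6 - 230 = -236)
p(x, S) = 3 - 4*S² (p(x, S) = 3 - (S + S)² = 3 - (2*S)² = 3 - 4*S²)
M = -¾ (M = -3*¼ = -¾ ≈ -0.75000)
n(u) = -2 + 3/(4*u) (n(u) = -2 + (3 - 4*(-1)²)*(-3/(4*u)) = -2 + (3 - 4*1)*(-3/(4*u)) = -2 + (3 - 4)*(-3/(4*u)) = -2 - (-3)/(4*u) = -2 + 3/(4*u))
R*n(G) = -236*(-2 + (¾)/(-36)) = -236*(-2 + (¾)*(-1/36)) = -236*(-2 - 1/48) = -236*(-97/48) = 5723/12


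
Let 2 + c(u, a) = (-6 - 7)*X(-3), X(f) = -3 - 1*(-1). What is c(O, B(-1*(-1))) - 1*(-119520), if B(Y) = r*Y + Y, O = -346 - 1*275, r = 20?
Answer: 119544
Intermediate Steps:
O = -621 (O = -346 - 275 = -621)
X(f) = -2 (X(f) = -3 + 1 = -2)
B(Y) = 21*Y (B(Y) = 20*Y + Y = 21*Y)
c(u, a) = 24 (c(u, a) = -2 + (-6 - 7)*(-2) = -2 - 13*(-2) = -2 + 26 = 24)
c(O, B(-1*(-1))) - 1*(-119520) = 24 - 1*(-119520) = 24 + 119520 = 119544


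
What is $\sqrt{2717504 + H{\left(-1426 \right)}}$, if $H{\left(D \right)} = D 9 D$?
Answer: $2 \sqrt{5254697} \approx 4584.6$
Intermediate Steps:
$H{\left(D \right)} = 9 D^{2}$ ($H{\left(D \right)} = 9 D D = 9 D^{2}$)
$\sqrt{2717504 + H{\left(-1426 \right)}} = \sqrt{2717504 + 9 \left(-1426\right)^{2}} = \sqrt{2717504 + 9 \cdot 2033476} = \sqrt{2717504 + 18301284} = \sqrt{21018788} = 2 \sqrt{5254697}$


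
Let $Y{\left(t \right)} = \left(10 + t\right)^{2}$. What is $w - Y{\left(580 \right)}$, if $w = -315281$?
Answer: $-663381$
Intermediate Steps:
$w - Y{\left(580 \right)} = -315281 - \left(10 + 580\right)^{2} = -315281 - 590^{2} = -315281 - 348100 = -663381$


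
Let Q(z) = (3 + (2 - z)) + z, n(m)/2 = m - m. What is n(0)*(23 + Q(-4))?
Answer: 0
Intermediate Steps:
n(m) = 0 (n(m) = 2*(m - m) = 2*0 = 0)
Q(z) = 5 (Q(z) = (5 - z) + z = 5)
n(0)*(23 + Q(-4)) = 0*(23 + 5) = 0*28 = 0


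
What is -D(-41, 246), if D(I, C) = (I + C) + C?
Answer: -451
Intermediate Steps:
D(I, C) = I + 2*C (D(I, C) = (C + I) + C = I + 2*C)
-D(-41, 246) = -(-41 + 2*246) = -(-41 + 492) = -1*451 = -451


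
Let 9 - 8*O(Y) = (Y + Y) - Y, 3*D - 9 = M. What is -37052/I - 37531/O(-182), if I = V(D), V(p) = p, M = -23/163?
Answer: -973544465/68951 ≈ -14119.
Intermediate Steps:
M = -23/163 (M = -23*1/163 = -23/163 ≈ -0.14110)
D = 1444/489 (D = 3 + (⅓)*(-23/163) = 3 - 23/489 = 1444/489 ≈ 2.9530)
I = 1444/489 ≈ 2.9530
O(Y) = 9/8 - Y/8 (O(Y) = 9/8 - ((Y + Y) - Y)/8 = 9/8 - (2*Y - Y)/8 = 9/8 - Y/8)
-37052/I - 37531/O(-182) = -37052/1444/489 - 37531/(9/8 - ⅛*(-182)) = -37052*489/1444 - 37531/(9/8 + 91/4) = -4529607/361 - 37531/191/8 = -4529607/361 - 37531*8/191 = -4529607/361 - 300248/191 = -973544465/68951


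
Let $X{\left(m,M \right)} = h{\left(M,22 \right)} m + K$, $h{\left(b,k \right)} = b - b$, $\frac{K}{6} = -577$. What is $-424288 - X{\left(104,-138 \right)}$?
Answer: $-420826$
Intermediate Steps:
$K = -3462$ ($K = 6 \left(-577\right) = -3462$)
$h{\left(b,k \right)} = 0$
$X{\left(m,M \right)} = -3462$ ($X{\left(m,M \right)} = 0 m - 3462 = 0 - 3462 = -3462$)
$-424288 - X{\left(104,-138 \right)} = -424288 - -3462 = -424288 + 3462 = -420826$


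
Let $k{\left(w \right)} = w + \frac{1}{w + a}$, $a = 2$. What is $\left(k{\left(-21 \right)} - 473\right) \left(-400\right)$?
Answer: $\frac{3754800}{19} \approx 1.9762 \cdot 10^{5}$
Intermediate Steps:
$k{\left(w \right)} = w + \frac{1}{2 + w}$ ($k{\left(w \right)} = w + \frac{1}{w + 2} = w + \frac{1}{2 + w}$)
$\left(k{\left(-21 \right)} - 473\right) \left(-400\right) = \left(\frac{1 + \left(-21\right)^{2} + 2 \left(-21\right)}{2 - 21} - 473\right) \left(-400\right) = \left(\frac{1 + 441 - 42}{-19} - 473\right) \left(-400\right) = \left(\left(- \frac{1}{19}\right) 400 - 473\right) \left(-400\right) = \left(- \frac{400}{19} - 473\right) \left(-400\right) = \left(- \frac{9387}{19}\right) \left(-400\right) = \frac{3754800}{19}$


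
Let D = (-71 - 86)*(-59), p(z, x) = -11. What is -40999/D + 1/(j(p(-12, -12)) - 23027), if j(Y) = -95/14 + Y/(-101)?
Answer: -1335334907263/301692380797 ≈ -4.4261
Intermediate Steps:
j(Y) = -95/14 - Y/101 (j(Y) = -95*1/14 + Y*(-1/101) = -95/14 - Y/101)
D = 9263 (D = -157*(-59) = 9263)
-40999/D + 1/(j(p(-12, -12)) - 23027) = -40999/9263 + 1/((-95/14 - 1/101*(-11)) - 23027) = -40999*1/9263 + 1/((-95/14 + 11/101) - 23027) = -40999/9263 + 1/(-9441/1414 - 23027) = -40999/9263 + 1/(-32569619/1414) = -40999/9263 - 1414/32569619 = -1335334907263/301692380797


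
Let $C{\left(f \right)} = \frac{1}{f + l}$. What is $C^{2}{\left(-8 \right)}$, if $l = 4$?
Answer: $\frac{1}{16} \approx 0.0625$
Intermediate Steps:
$C{\left(f \right)} = \frac{1}{4 + f}$ ($C{\left(f \right)} = \frac{1}{f + 4} = \frac{1}{4 + f}$)
$C^{2}{\left(-8 \right)} = \left(\frac{1}{4 - 8}\right)^{2} = \left(\frac{1}{-4}\right)^{2} = \left(- \frac{1}{4}\right)^{2} = \frac{1}{16}$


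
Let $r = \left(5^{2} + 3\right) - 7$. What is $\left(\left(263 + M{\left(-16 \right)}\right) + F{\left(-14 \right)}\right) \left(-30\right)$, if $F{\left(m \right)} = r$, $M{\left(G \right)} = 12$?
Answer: $-8880$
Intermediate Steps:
$r = 21$ ($r = \left(25 + 3\right) - 7 = 28 - 7 = 21$)
$F{\left(m \right)} = 21$
$\left(\left(263 + M{\left(-16 \right)}\right) + F{\left(-14 \right)}\right) \left(-30\right) = \left(\left(263 + 12\right) + 21\right) \left(-30\right) = \left(275 + 21\right) \left(-30\right) = 296 \left(-30\right) = -8880$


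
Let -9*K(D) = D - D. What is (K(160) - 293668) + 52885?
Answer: -240783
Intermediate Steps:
K(D) = 0 (K(D) = -(D - D)/9 = -1/9*0 = 0)
(K(160) - 293668) + 52885 = (0 - 293668) + 52885 = -293668 + 52885 = -240783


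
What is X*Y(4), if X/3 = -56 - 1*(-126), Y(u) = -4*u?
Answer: -3360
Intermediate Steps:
X = 210 (X = 3*(-56 - 1*(-126)) = 3*(-56 + 126) = 3*70 = 210)
X*Y(4) = 210*(-4*4) = 210*(-16) = -3360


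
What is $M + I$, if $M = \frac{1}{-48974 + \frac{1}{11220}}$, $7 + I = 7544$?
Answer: $\frac{4141493147603}{549488279} \approx 7537.0$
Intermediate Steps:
$I = 7537$ ($I = -7 + 7544 = 7537$)
$M = - \frac{11220}{549488279}$ ($M = \frac{1}{-48974 + \frac{1}{11220}} = \frac{1}{- \frac{549488279}{11220}} = - \frac{11220}{549488279} \approx -2.0419 \cdot 10^{-5}$)
$M + I = - \frac{11220}{549488279} + 7537 = \frac{4141493147603}{549488279}$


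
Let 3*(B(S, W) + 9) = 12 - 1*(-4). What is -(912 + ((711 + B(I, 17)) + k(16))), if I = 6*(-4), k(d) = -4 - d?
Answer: -4798/3 ≈ -1599.3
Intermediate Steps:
I = -24
B(S, W) = -11/3 (B(S, W) = -9 + (12 - 1*(-4))/3 = -9 + (12 + 4)/3 = -9 + (1/3)*16 = -9 + 16/3 = -11/3)
-(912 + ((711 + B(I, 17)) + k(16))) = -(912 + ((711 - 11/3) + (-4 - 1*16))) = -(912 + (2122/3 + (-4 - 16))) = -(912 + (2122/3 - 20)) = -(912 + 2062/3) = -1*4798/3 = -4798/3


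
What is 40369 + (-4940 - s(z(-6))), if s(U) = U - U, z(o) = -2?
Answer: 35429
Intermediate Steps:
s(U) = 0
40369 + (-4940 - s(z(-6))) = 40369 + (-4940 - 1*0) = 40369 + (-4940 + 0) = 40369 - 4940 = 35429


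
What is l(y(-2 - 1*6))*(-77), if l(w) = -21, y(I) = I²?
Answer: 1617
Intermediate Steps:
l(y(-2 - 1*6))*(-77) = -21*(-77) = 1617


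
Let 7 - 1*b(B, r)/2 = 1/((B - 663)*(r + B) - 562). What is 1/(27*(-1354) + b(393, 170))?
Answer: -76286/2787795583 ≈ -2.7364e-5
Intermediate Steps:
b(B, r) = 14 - 2/(-562 + (-663 + B)*(B + r)) (b(B, r) = 14 - 2/((B - 663)*(r + B) - 562) = 14 - 2/((-663 + B)*(B + r) - 562) = 14 - 2/(-562 + (-663 + B)*(B + r)))
1/(27*(-1354) + b(393, 170)) = 1/(27*(-1354) + 2*(3935 - 7*393² + 4641*393 + 4641*170 - 7*393*170)/(562 - 1*393² + 663*393 + 663*170 - 1*393*170)) = 1/(-36558 + 2*(3935 - 7*154449 + 1823913 + 788970 - 467670)/(562 - 1*154449 + 260559 + 112710 - 66810)) = 1/(-36558 + 2*(3935 - 1081143 + 1823913 + 788970 - 467670)/(562 - 154449 + 260559 + 112710 - 66810)) = 1/(-36558 + 2*1068005/152572) = 1/(-36558 + 2*(1/152572)*1068005) = 1/(-36558 + 1068005/76286) = 1/(-2787795583/76286) = -76286/2787795583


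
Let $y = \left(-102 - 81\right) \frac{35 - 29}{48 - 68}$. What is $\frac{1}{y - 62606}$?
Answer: $- \frac{10}{625511} \approx -1.5987 \cdot 10^{-5}$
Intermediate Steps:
$y = \frac{549}{10}$ ($y = - 183 \frac{6}{-20} = - 183 \cdot 6 \left(- \frac{1}{20}\right) = \left(-183\right) \left(- \frac{3}{10}\right) = \frac{549}{10} \approx 54.9$)
$\frac{1}{y - 62606} = \frac{1}{\frac{549}{10} - 62606} = \frac{1}{- \frac{625511}{10}} = - \frac{10}{625511}$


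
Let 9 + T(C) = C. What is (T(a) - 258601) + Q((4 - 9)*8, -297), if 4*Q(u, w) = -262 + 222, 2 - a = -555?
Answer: -258063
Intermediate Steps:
a = 557 (a = 2 - 1*(-555) = 2 + 555 = 557)
Q(u, w) = -10 (Q(u, w) = (-262 + 222)/4 = (¼)*(-40) = -10)
T(C) = -9 + C
(T(a) - 258601) + Q((4 - 9)*8, -297) = ((-9 + 557) - 258601) - 10 = (548 - 258601) - 10 = -258053 - 10 = -258063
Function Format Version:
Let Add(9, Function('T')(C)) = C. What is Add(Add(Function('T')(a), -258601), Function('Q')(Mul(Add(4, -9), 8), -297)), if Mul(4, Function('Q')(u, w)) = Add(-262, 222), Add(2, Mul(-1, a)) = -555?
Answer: -258063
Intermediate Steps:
a = 557 (a = Add(2, Mul(-1, -555)) = Add(2, 555) = 557)
Function('Q')(u, w) = -10 (Function('Q')(u, w) = Mul(Rational(1, 4), Add(-262, 222)) = Mul(Rational(1, 4), -40) = -10)
Function('T')(C) = Add(-9, C)
Add(Add(Function('T')(a), -258601), Function('Q')(Mul(Add(4, -9), 8), -297)) = Add(Add(Add(-9, 557), -258601), -10) = Add(Add(548, -258601), -10) = Add(-258053, -10) = -258063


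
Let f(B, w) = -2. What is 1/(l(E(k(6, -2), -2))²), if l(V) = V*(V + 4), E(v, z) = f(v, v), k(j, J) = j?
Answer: 1/16 ≈ 0.062500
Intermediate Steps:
E(v, z) = -2
l(V) = V*(4 + V)
1/(l(E(k(6, -2), -2))²) = 1/((-2*(4 - 2))²) = 1/((-2*2)²) = 1/((-4)²) = 1/16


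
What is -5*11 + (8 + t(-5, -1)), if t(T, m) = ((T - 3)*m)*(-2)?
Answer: -63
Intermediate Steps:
t(T, m) = -2*m*(-3 + T) (t(T, m) = ((-3 + T)*m)*(-2) = (m*(-3 + T))*(-2) = -2*m*(-3 + T))
-5*11 + (8 + t(-5, -1)) = -5*11 + (8 + 2*(-1)*(3 - 1*(-5))) = -55 + (8 + 2*(-1)*(3 + 5)) = -55 + (8 + 2*(-1)*8) = -55 + (8 - 16) = -55 - 8 = -63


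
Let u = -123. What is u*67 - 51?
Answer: -8292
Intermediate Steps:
u*67 - 51 = -123*67 - 51 = -8241 - 51 = -8292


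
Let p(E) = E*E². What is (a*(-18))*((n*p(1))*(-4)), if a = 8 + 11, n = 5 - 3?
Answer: 2736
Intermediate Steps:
p(E) = E³
n = 2
a = 19
(a*(-18))*((n*p(1))*(-4)) = (19*(-18))*((2*1³)*(-4)) = -342*2*1*(-4) = -684*(-4) = -342*(-8) = 2736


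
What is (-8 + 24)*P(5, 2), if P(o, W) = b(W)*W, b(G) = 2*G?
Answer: 128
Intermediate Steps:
P(o, W) = 2*W**2 (P(o, W) = (2*W)*W = 2*W**2)
(-8 + 24)*P(5, 2) = (-8 + 24)*(2*2**2) = 16*(2*4) = 16*8 = 128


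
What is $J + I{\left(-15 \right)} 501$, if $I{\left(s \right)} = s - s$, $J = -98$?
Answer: $-98$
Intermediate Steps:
$I{\left(s \right)} = 0$
$J + I{\left(-15 \right)} 501 = -98 + 0 \cdot 501 = -98 + 0 = -98$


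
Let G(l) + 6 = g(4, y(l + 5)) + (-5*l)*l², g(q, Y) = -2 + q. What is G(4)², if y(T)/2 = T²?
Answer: 104976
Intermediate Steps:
y(T) = 2*T²
G(l) = -4 - 5*l³ (G(l) = -6 + ((-2 + 4) + (-5*l)*l²) = -6 + (2 - 5*l³) = -4 - 5*l³)
G(4)² = (-4 - 5*4³)² = (-4 - 5*64)² = (-4 - 320)² = (-324)² = 104976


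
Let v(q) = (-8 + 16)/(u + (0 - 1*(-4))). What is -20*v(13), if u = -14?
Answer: 16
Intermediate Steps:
v(q) = -4/5 (v(q) = (-8 + 16)/(-14 + (0 - 1*(-4))) = 8/(-14 + (0 + 4)) = 8/(-14 + 4) = 8/(-10) = 8*(-1/10) = -4/5)
-20*v(13) = -20*(-4/5) = 16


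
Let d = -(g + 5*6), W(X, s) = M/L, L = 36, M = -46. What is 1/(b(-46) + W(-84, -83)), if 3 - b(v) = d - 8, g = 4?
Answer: 18/787 ≈ 0.022872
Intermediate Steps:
W(X, s) = -23/18 (W(X, s) = -46/36 = -46*1/36 = -23/18)
d = -34 (d = -(4 + 5*6) = -(4 + 30) = -1*34 = -34)
b(v) = 45 (b(v) = 3 - (-34 - 8) = 3 - 1*(-42) = 3 + 42 = 45)
1/(b(-46) + W(-84, -83)) = 1/(45 - 23/18) = 1/(787/18) = 18/787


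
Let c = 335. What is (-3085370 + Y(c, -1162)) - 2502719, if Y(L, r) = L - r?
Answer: -5586592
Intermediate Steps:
(-3085370 + Y(c, -1162)) - 2502719 = (-3085370 + (335 - 1*(-1162))) - 2502719 = (-3085370 + (335 + 1162)) - 2502719 = (-3085370 + 1497) - 2502719 = -3083873 - 2502719 = -5586592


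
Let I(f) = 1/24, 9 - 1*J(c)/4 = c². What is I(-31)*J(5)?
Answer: -8/3 ≈ -2.6667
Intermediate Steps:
J(c) = 36 - 4*c²
I(f) = 1/24
I(-31)*J(5) = (36 - 4*5²)/24 = (36 - 4*25)/24 = (36 - 100)/24 = (1/24)*(-64) = -8/3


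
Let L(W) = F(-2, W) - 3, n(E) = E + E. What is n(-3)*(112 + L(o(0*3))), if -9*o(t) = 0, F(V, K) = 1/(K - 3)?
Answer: -652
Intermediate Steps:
F(V, K) = 1/(-3 + K)
o(t) = 0 (o(t) = -⅑*0 = 0)
n(E) = 2*E
L(W) = -3 + 1/(-3 + W) (L(W) = 1/(-3 + W) - 3 = -3 + 1/(-3 + W))
n(-3)*(112 + L(o(0*3))) = (2*(-3))*(112 + (10 - 3*0)/(-3 + 0)) = -6*(112 + (10 + 0)/(-3)) = -6*(112 - ⅓*10) = -6*(112 - 10/3) = -6*326/3 = -652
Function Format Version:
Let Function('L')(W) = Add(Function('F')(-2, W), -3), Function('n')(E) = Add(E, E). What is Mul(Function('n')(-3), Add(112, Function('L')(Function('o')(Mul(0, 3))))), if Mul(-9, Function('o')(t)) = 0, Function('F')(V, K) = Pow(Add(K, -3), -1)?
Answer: -652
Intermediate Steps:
Function('F')(V, K) = Pow(Add(-3, K), -1)
Function('o')(t) = 0 (Function('o')(t) = Mul(Rational(-1, 9), 0) = 0)
Function('n')(E) = Mul(2, E)
Function('L')(W) = Add(-3, Pow(Add(-3, W), -1)) (Function('L')(W) = Add(Pow(Add(-3, W), -1), -3) = Add(-3, Pow(Add(-3, W), -1)))
Mul(Function('n')(-3), Add(112, Function('L')(Function('o')(Mul(0, 3))))) = Mul(Mul(2, -3), Add(112, Mul(Pow(Add(-3, 0), -1), Add(10, Mul(-3, 0))))) = Mul(-6, Add(112, Mul(Pow(-3, -1), Add(10, 0)))) = Mul(-6, Add(112, Mul(Rational(-1, 3), 10))) = Mul(-6, Add(112, Rational(-10, 3))) = Mul(-6, Rational(326, 3)) = -652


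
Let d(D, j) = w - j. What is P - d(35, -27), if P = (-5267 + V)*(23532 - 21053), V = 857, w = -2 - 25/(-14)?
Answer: -153053835/14 ≈ -1.0932e+7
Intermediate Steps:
w = -3/14 (w = -2 - 25*(-1)/14 = -2 - 1*(-25/14) = -2 + 25/14 = -3/14 ≈ -0.21429)
P = -10932390 (P = (-5267 + 857)*(23532 - 21053) = -4410*2479 = -10932390)
d(D, j) = -3/14 - j
P - d(35, -27) = -10932390 - (-3/14 - 1*(-27)) = -10932390 - (-3/14 + 27) = -10932390 - 1*375/14 = -10932390 - 375/14 = -153053835/14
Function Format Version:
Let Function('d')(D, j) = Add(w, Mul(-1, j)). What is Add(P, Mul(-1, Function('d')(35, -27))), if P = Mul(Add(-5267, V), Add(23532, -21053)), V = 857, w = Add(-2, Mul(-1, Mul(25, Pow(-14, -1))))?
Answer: Rational(-153053835, 14) ≈ -1.0932e+7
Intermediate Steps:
w = Rational(-3, 14) (w = Add(-2, Mul(-1, Mul(25, Rational(-1, 14)))) = Add(-2, Mul(-1, Rational(-25, 14))) = Add(-2, Rational(25, 14)) = Rational(-3, 14) ≈ -0.21429)
P = -10932390 (P = Mul(Add(-5267, 857), Add(23532, -21053)) = Mul(-4410, 2479) = -10932390)
Function('d')(D, j) = Add(Rational(-3, 14), Mul(-1, j))
Add(P, Mul(-1, Function('d')(35, -27))) = Add(-10932390, Mul(-1, Add(Rational(-3, 14), Mul(-1, -27)))) = Add(-10932390, Mul(-1, Add(Rational(-3, 14), 27))) = Add(-10932390, Mul(-1, Rational(375, 14))) = Add(-10932390, Rational(-375, 14)) = Rational(-153053835, 14)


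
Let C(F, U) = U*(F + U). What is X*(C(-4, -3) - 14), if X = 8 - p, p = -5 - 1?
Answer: 98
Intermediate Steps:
p = -6
X = 14 (X = 8 - 1*(-6) = 8 + 6 = 14)
X*(C(-4, -3) - 14) = 14*(-3*(-4 - 3) - 14) = 14*(-3*(-7) - 14) = 14*(21 - 14) = 14*7 = 98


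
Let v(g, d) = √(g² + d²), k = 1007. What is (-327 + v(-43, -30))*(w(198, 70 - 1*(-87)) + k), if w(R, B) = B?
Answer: -380628 + 1164*√2749 ≈ -3.1960e+5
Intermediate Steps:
v(g, d) = √(d² + g²)
(-327 + v(-43, -30))*(w(198, 70 - 1*(-87)) + k) = (-327 + √((-30)² + (-43)²))*((70 - 1*(-87)) + 1007) = (-327 + √(900 + 1849))*((70 + 87) + 1007) = (-327 + √2749)*(157 + 1007) = (-327 + √2749)*1164 = -380628 + 1164*√2749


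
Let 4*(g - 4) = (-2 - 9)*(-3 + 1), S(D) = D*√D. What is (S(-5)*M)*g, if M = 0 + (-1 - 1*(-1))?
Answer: 0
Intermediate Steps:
S(D) = D^(3/2)
M = 0 (M = 0 + (-1 + 1) = 0 + 0 = 0)
g = 19/2 (g = 4 + ((-2 - 9)*(-3 + 1))/4 = 4 + (-11*(-2))/4 = 4 + (¼)*22 = 4 + 11/2 = 19/2 ≈ 9.5000)
(S(-5)*M)*g = ((-5)^(3/2)*0)*(19/2) = (-5*I*√5*0)*(19/2) = 0*(19/2) = 0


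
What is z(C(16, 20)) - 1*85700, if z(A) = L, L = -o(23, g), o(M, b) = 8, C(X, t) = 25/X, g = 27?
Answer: -85708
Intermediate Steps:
L = -8 (L = -1*8 = -8)
z(A) = -8
z(C(16, 20)) - 1*85700 = -8 - 1*85700 = -8 - 85700 = -85708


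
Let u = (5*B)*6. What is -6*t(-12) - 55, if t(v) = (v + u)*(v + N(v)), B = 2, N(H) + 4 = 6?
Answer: 2825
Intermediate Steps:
N(H) = 2 (N(H) = -4 + 6 = 2)
u = 60 (u = (5*2)*6 = 10*6 = 60)
t(v) = (2 + v)*(60 + v) (t(v) = (v + 60)*(v + 2) = (60 + v)*(2 + v) = (2 + v)*(60 + v))
-6*t(-12) - 55 = -6*(120 + (-12)² + 62*(-12)) - 55 = -6*(120 + 144 - 744) - 55 = -6*(-480) - 55 = 2880 - 55 = 2825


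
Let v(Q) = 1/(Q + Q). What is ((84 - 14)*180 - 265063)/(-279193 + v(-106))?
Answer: 53522156/59188917 ≈ 0.90426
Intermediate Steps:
v(Q) = 1/(2*Q)
((84 - 14)*180 - 265063)/(-279193 + v(-106)) = ((84 - 14)*180 - 265063)/(-279193 + (1/2)/(-106)) = (70*180 - 265063)/(-279193 + (1/2)*(-1/106)) = (12600 - 265063)/(-279193 - 1/212) = -252463/(-59188917/212) = -252463*(-212/59188917) = 53522156/59188917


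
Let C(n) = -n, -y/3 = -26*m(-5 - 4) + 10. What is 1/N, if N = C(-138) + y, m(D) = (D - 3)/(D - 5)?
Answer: 7/1224 ≈ 0.0057190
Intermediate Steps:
m(D) = (-3 + D)/(-5 + D)
y = 258/7 (y = -3*(-26*(-3 + (-5 - 4))/(-5 + (-5 - 4)) + 10) = -3*(-26*(-3 - 9)/(-5 - 9) + 10) = -3*(-26*(-12)/(-14) + 10) = -3*(-(-13)*(-12)/7 + 10) = -3*(-26*6/7 + 10) = -3*(-156/7 + 10) = -3*(-86/7) = 258/7 ≈ 36.857)
N = 1224/7 (N = -1*(-138) + 258/7 = 138 + 258/7 = 1224/7 ≈ 174.86)
1/N = 1/(1224/7) = 7/1224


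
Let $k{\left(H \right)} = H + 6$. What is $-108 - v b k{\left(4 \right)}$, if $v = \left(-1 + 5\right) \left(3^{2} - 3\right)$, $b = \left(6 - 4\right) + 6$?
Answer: $-2028$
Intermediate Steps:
$b = 8$ ($b = 2 + 6 = 8$)
$k{\left(H \right)} = 6 + H$
$v = 24$ ($v = 4 \left(9 - 3\right) = 4 \cdot 6 = 24$)
$-108 - v b k{\left(4 \right)} = -108 - 24 \cdot 8 \left(6 + 4\right) = -108 - 192 \cdot 10 = -108 - 1920 = -2028$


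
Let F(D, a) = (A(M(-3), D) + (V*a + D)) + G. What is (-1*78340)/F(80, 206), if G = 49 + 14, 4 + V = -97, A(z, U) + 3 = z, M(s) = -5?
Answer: 78340/20671 ≈ 3.7899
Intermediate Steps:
A(z, U) = -3 + z
V = -101 (V = -4 - 97 = -101)
G = 63
F(D, a) = 55 + D - 101*a (F(D, a) = ((-3 - 5) + (-101*a + D)) + 63 = (-8 + (D - 101*a)) + 63 = (-8 + D - 101*a) + 63 = 55 + D - 101*a)
(-1*78340)/F(80, 206) = (-1*78340)/(55 + 80 - 101*206) = -78340/(55 + 80 - 20806) = -78340/(-20671) = -78340*(-1/20671) = 78340/20671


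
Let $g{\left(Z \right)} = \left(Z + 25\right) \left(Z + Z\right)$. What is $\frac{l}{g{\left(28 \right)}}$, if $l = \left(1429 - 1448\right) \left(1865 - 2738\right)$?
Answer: $\frac{16587}{2968} \approx 5.5886$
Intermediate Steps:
$l = 16587$ ($l = \left(-19\right) \left(-873\right) = 16587$)
$g{\left(Z \right)} = 2 Z \left(25 + Z\right)$ ($g{\left(Z \right)} = \left(25 + Z\right) 2 Z = 2 Z \left(25 + Z\right)$)
$\frac{l}{g{\left(28 \right)}} = \frac{16587}{2 \cdot 28 \left(25 + 28\right)} = \frac{16587}{2 \cdot 28 \cdot 53} = \frac{16587}{2968}$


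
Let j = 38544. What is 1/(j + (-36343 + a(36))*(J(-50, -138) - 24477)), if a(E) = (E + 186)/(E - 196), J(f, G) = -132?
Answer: 80/71555006079 ≈ 1.1180e-9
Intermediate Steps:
a(E) = (186 + E)/(-196 + E)
1/(j + (-36343 + a(36))*(J(-50, -138) - 24477)) = 1/(38544 + (-36343 + (186 + 36)/(-196 + 36))*(-132 - 24477)) = 1/(38544 + (-36343 + 222/(-160))*(-24609)) = 1/(38544 + (-36343 - 1/160*222)*(-24609)) = 1/(38544 + (-36343 - 111/80)*(-24609)) = 1/(38544 - 2907551/80*(-24609)) = 1/(38544 + 71551922559/80) = 1/(71555006079/80) = 80/71555006079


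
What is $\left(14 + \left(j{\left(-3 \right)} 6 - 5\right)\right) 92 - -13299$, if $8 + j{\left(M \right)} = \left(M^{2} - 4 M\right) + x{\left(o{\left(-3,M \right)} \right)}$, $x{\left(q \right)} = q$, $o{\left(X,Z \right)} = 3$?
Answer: $22959$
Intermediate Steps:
$j{\left(M \right)} = -5 + M^{2} - 4 M$ ($j{\left(M \right)} = -8 + \left(\left(M^{2} - 4 M\right) + 3\right) = -8 + \left(3 + M^{2} - 4 M\right) = -5 + M^{2} - 4 M$)
$\left(14 + \left(j{\left(-3 \right)} 6 - 5\right)\right) 92 - -13299 = \left(14 - \left(5 - \left(-5 + \left(-3\right)^{2} - -12\right) 6\right)\right) 92 - -13299 = \left(14 - \left(5 - \left(-5 + 9 + 12\right) 6\right)\right) 92 + 13299 = \left(14 + \left(16 \cdot 6 - 5\right)\right) 92 + 13299 = \left(14 + \left(96 - 5\right)\right) 92 + 13299 = \left(14 + 91\right) 92 + 13299 = 105 \cdot 92 + 13299 = 9660 + 13299 = 22959$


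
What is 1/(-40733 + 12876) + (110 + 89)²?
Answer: 1103165056/27857 ≈ 39601.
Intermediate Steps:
1/(-40733 + 12876) + (110 + 89)² = 1/(-27857) + 199² = -1/27857 + 39601 = 1103165056/27857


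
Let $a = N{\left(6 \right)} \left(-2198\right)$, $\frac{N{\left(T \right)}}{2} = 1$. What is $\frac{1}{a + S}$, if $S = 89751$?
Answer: $\frac{1}{85355} \approx 1.1716 \cdot 10^{-5}$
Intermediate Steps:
$N{\left(T \right)} = 2$ ($N{\left(T \right)} = 2 \cdot 1 = 2$)
$a = -4396$ ($a = 2 \left(-2198\right) = -4396$)
$\frac{1}{a + S} = \frac{1}{-4396 + 89751} = \frac{1}{85355}$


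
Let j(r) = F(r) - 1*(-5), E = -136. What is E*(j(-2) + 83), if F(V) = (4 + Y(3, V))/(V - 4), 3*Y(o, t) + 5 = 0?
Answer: -107236/9 ≈ -11915.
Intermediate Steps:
Y(o, t) = -5/3 (Y(o, t) = -5/3 + (1/3)*0 = -5/3 + 0 = -5/3)
F(V) = 7/(3*(-4 + V)) (F(V) = (4 - 5/3)/(V - 4) = 7/(3*(-4 + V)))
j(r) = 5 + 7/(3*(-4 + r)) (j(r) = 7/(3*(-4 + r)) - 1*(-5) = 7/(3*(-4 + r)) + 5 = 5 + 7/(3*(-4 + r)))
E*(j(-2) + 83) = -136*((-53 + 15*(-2))/(3*(-4 - 2)) + 83) = -136*((1/3)*(-53 - 30)/(-6) + 83) = -136*((1/3)*(-1/6)*(-83) + 83) = -136*(83/18 + 83) = -136*1577/18 = -107236/9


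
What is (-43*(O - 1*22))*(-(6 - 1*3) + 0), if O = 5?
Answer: -2193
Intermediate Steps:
(-43*(O - 1*22))*(-(6 - 1*3) + 0) = (-43*(5 - 1*22))*(-(6 - 1*3) + 0) = (-43*(5 - 22))*(-(6 - 3) + 0) = (-43*(-17))*(-1*3 + 0) = 731*(-3 + 0) = 731*(-3) = -2193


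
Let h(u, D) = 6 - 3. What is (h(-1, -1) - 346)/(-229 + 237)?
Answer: -343/8 ≈ -42.875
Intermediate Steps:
h(u, D) = 3
(h(-1, -1) - 346)/(-229 + 237) = (3 - 346)/(-229 + 237) = -343/8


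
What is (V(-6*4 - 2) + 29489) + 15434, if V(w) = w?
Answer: 44897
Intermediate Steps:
(V(-6*4 - 2) + 29489) + 15434 = ((-6*4 - 2) + 29489) + 15434 = ((-24 - 2) + 29489) + 15434 = (-26 + 29489) + 15434 = 29463 + 15434 = 44897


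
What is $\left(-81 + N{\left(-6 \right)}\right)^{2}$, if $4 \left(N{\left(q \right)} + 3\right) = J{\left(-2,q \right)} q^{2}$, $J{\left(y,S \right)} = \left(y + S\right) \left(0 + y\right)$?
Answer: $3600$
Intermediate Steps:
$J{\left(y,S \right)} = y \left(S + y\right)$ ($J{\left(y,S \right)} = \left(S + y\right) y = y \left(S + y\right)$)
$N{\left(q \right)} = -3 + \frac{q^{2} \left(4 - 2 q\right)}{4}$ ($N{\left(q \right)} = -3 + \frac{- 2 \left(q - 2\right) q^{2}}{4} = -3 + \frac{- 2 \left(-2 + q\right) q^{2}}{4} = -3 + \frac{\left(4 - 2 q\right) q^{2}}{4} = -3 + \frac{q^{2} \left(4 - 2 q\right)}{4}$)
$\left(-81 + N{\left(-6 \right)}\right)^{2} = \left(-81 - \left(3 - \frac{\left(-6\right)^{2} \left(2 - -6\right)}{2}\right)\right)^{2} = \left(-81 - \left(3 - 18 \left(2 + 6\right)\right)\right)^{2} = \left(-81 - \left(3 - 144\right)\right)^{2} = \left(-81 + \left(-3 + 144\right)\right)^{2} = \left(-81 + 141\right)^{2} = 60^{2} = 3600$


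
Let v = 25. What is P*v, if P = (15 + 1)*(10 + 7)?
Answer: 6800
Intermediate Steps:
P = 272 (P = 16*17 = 272)
P*v = 272*25 = 6800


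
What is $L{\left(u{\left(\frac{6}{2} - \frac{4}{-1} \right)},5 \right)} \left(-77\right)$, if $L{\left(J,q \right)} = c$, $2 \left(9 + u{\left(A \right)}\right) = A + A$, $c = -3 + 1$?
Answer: $154$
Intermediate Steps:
$c = -2$
$u{\left(A \right)} = -9 + A$ ($u{\left(A \right)} = -9 + \frac{A + A}{2} = -9 + \frac{2 A}{2} = -9 + A$)
$L{\left(J,q \right)} = -2$
$L{\left(u{\left(\frac{6}{2} - \frac{4}{-1} \right)},5 \right)} \left(-77\right) = \left(-2\right) \left(-77\right) = 154$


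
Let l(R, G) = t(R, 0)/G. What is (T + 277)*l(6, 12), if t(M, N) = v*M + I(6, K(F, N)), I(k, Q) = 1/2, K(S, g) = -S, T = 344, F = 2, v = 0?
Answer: 207/8 ≈ 25.875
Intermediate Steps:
I(k, Q) = ½
t(M, N) = ½ (t(M, N) = 0*M + ½ = 0 + ½ = ½)
l(R, G) = 1/(2*G)
(T + 277)*l(6, 12) = (344 + 277)*((½)/12) = 621*((½)*(1/12)) = 621*(1/24) = 207/8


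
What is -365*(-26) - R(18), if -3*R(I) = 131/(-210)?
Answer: 5978569/630 ≈ 9489.8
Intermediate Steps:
R(I) = 131/630 (R(I) = -131/(3*(-210)) = -131*(-1)/(3*210) = -1/3*(-131/210) = 131/630)
-365*(-26) - R(18) = -365*(-26) - 1*131/630 = 9490 - 131/630 = 5978569/630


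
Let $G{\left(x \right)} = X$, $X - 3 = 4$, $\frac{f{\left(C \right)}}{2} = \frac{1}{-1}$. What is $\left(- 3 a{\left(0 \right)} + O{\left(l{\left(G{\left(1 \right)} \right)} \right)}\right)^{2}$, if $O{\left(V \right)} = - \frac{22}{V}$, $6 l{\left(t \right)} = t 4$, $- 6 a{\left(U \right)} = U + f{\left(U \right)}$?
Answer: $\frac{1600}{49} \approx 32.653$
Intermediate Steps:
$f{\left(C \right)} = -2$ ($f{\left(C \right)} = \frac{2}{-1} = 2 \left(-1\right) = -2$)
$a{\left(U \right)} = \frac{1}{3} - \frac{U}{6}$ ($a{\left(U \right)} = - \frac{U - 2}{6} = - \frac{-2 + U}{6} = \frac{1}{3} - \frac{U}{6}$)
$X = 7$ ($X = 3 + 4 = 7$)
$G{\left(x \right)} = 7$
$l{\left(t \right)} = \frac{2 t}{3}$ ($l{\left(t \right)} = \frac{t 4}{6} = \frac{4 t}{6} = \frac{2 t}{3}$)
$\left(- 3 a{\left(0 \right)} + O{\left(l{\left(G{\left(1 \right)} \right)} \right)}\right)^{2} = \left(- 3 \left(\frac{1}{3} - 0\right) - \frac{22}{\frac{2}{3} \cdot 7}\right)^{2} = \left(- 3 \left(\frac{1}{3} + 0\right) - \frac{22}{\frac{14}{3}}\right)^{2} = \left(\left(-3\right) \frac{1}{3} - \frac{33}{7}\right)^{2} = \left(-1 - \frac{33}{7}\right)^{2} = \left(- \frac{40}{7}\right)^{2} = \frac{1600}{49}$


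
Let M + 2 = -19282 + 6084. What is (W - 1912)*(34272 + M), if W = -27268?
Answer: -614880960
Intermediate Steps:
M = -13200 (M = -2 + (-19282 + 6084) = -2 - 13198 = -13200)
(W - 1912)*(34272 + M) = (-27268 - 1912)*(34272 - 13200) = -29180*21072 = -614880960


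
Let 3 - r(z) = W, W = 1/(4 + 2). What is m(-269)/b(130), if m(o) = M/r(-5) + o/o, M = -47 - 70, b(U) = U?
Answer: -137/442 ≈ -0.30995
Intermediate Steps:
M = -117
W = 1/6 ≈ 0.16667
r(z) = 17/6 (r(z) = 3 - 1*1/6 = 3 - 1/6 = 17/6)
m(o) = -685/17 (m(o) = -117/17/6 + o/o = -117*6/17 + 1 = -702/17 + 1 = -685/17)
m(-269)/b(130) = -685/17/130 = -685/17*1/130 = -137/442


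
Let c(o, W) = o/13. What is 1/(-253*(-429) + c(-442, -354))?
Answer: 1/108503 ≈ 9.2163e-6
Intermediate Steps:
c(o, W) = o/13 (c(o, W) = o*(1/13) = o/13)
1/(-253*(-429) + c(-442, -354)) = 1/(-253*(-429) + (1/13)*(-442)) = 1/(108537 - 34) = 1/108503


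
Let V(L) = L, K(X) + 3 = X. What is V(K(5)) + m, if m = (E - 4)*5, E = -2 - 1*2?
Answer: -38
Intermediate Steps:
K(X) = -3 + X
E = -4 (E = -2 - 2 = -4)
m = -40 (m = (-4 - 4)*5 = -8*5 = -40)
V(K(5)) + m = (-3 + 5) - 40 = 2 - 40 = -38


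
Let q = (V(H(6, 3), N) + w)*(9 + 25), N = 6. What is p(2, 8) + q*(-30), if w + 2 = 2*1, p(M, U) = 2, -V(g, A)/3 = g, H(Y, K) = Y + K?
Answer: 27542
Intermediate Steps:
H(Y, K) = K + Y
V(g, A) = -3*g
w = 0 (w = -2 + 2*1 = -2 + 2 = 0)
q = -918 (q = (-3*(3 + 6) + 0)*(9 + 25) = (-3*9 + 0)*34 = (-27 + 0)*34 = -27*34 = -918)
p(2, 8) + q*(-30) = 2 - 918*(-30) = 2 + 27540 = 27542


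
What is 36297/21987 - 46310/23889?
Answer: -16790993/58360827 ≈ -0.28771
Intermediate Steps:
36297/21987 - 46310/23889 = 36297*(1/21987) - 46310*1/23889 = 4033/2443 - 46310/23889 = -16790993/58360827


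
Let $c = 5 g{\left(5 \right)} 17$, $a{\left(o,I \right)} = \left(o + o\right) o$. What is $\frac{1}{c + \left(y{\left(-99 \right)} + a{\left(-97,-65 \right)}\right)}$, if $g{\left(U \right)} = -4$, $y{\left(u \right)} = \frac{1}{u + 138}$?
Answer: $\frac{39}{720643} \approx 5.4118 \cdot 10^{-5}$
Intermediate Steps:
$y{\left(u \right)} = \frac{1}{138 + u}$
$a{\left(o,I \right)} = 2 o^{2}$ ($a{\left(o,I \right)} = 2 o o = 2 o^{2}$)
$c = -340$ ($c = 5 \left(-4\right) 17 = \left(-20\right) 17 = -340$)
$\frac{1}{c + \left(y{\left(-99 \right)} + a{\left(-97,-65 \right)}\right)} = \frac{1}{-340 + \left(\frac{1}{138 - 99} + 2 \left(-97\right)^{2}\right)} = \frac{1}{-340 + \left(\frac{1}{39} + 2 \cdot 9409\right)} = \frac{1}{-340 + \left(\frac{1}{39} + 18818\right)} = \frac{1}{-340 + \frac{733903}{39}} = \frac{1}{\frac{720643}{39}} = \frac{39}{720643}$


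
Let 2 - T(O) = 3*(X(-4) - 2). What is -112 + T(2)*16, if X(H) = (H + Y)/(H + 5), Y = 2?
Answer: 112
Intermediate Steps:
X(H) = (2 + H)/(5 + H) (X(H) = (H + 2)/(H + 5) = (2 + H)/(5 + H))
T(O) = 14 (T(O) = 2 - 3*((2 - 4)/(5 - 4) - 2) = 2 - 3*(-2/1 - 2) = 2 - 3*(1*(-2) - 2) = 2 - 3*(-2 - 2) = 2 - 3*(-4) = 2 - 1*(-12) = 2 + 12 = 14)
-112 + T(2)*16 = -112 + 14*16 = -112 + 224 = 112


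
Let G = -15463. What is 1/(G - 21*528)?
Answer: -1/26551 ≈ -3.7663e-5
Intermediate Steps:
1/(G - 21*528) = 1/(-15463 - 21*528) = 1/(-15463 - 1*11088) = 1/(-15463 - 11088) = 1/(-26551) = -1/26551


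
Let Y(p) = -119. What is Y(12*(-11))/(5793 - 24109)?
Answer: 119/18316 ≈ 0.0064971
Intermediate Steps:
Y(12*(-11))/(5793 - 24109) = -119/(5793 - 24109) = -119/(-18316) = -119*(-1/18316) = 119/18316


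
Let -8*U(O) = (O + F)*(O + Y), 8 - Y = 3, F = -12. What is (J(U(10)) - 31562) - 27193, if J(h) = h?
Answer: -235005/4 ≈ -58751.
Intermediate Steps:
Y = 5 (Y = 8 - 1*3 = 8 - 3 = 5)
U(O) = -(-12 + O)*(5 + O)/8 (U(O) = -(O - 12)*(O + 5)/8 = -(-12 + O)*(5 + O)/8)
(J(U(10)) - 31562) - 27193 = ((15/2 - ⅛*10² + (7/8)*10) - 31562) - 27193 = ((15/2 - ⅛*100 + 35/4) - 31562) - 27193 = ((15/2 - 25/2 + 35/4) - 31562) - 27193 = (15/4 - 31562) - 27193 = -126233/4 - 27193 = -235005/4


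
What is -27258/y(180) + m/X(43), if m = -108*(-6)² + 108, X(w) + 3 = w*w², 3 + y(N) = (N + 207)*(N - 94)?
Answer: -191076221/220484468 ≈ -0.86662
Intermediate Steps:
y(N) = -3 + (-94 + N)*(207 + N) (y(N) = -3 + (N + 207)*(N - 94) = -3 + (207 + N)*(-94 + N) = -3 + (-94 + N)*(207 + N))
X(w) = -3 + w³ (X(w) = -3 + w*w² = -3 + w³)
m = -3780 (m = -108*36 + 108 = -3888 + 108 = -3780)
-27258/y(180) + m/X(43) = -27258/(-19461 + 180² + 113*180) - 3780/(-3 + 43³) = -27258/(-19461 + 32400 + 20340) - 3780/(-3 + 79507) = -27258/33279 - 3780/79504 = -27258*1/33279 - 3780*1/79504 = -9086/11093 - 945/19876 = -191076221/220484468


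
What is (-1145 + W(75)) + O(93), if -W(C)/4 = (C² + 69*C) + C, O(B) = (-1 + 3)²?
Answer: -44641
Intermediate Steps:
O(B) = 4 (O(B) = 2² = 4)
W(C) = -280*C - 4*C² (W(C) = -4*((C² + 69*C) + C) = -4*(C² + 70*C) = -280*C - 4*C²)
(-1145 + W(75)) + O(93) = (-1145 - 4*75*(70 + 75)) + 4 = (-1145 - 4*75*145) + 4 = (-1145 - 43500) + 4 = -44645 + 4 = -44641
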